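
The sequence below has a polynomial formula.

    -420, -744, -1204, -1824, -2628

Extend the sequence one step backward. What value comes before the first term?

First differences: -324, -460, -620, -804
Second differences: -136, -160, -184
Third differences: -24, -24
The third differences are constant at -24.
Work back: -136 + 24 = -112;  -324 + 112 = -212;  -420 + 212 = -208

-208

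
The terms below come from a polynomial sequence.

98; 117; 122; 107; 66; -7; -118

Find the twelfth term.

-1453

19  5  -15  -41  -73  -111
-14  -20  -26  -32  -38
-6  -6  -6  -6
The third differences are constant (-6).
-38 − 6 = -44;  -111 − 44 = -155;  -118 − 155 = -273
-44 − 6 = -50;  -155 − 50 = -205;  -273 − 205 = -478
-50 − 6 = -56;  -205 − 56 = -261;  -478 − 261 = -739
-56 − 6 = -62;  -261 − 62 = -323;  -739 − 323 = -1062
-62 − 6 = -68;  -323 − 68 = -391;  -1062 − 391 = -1453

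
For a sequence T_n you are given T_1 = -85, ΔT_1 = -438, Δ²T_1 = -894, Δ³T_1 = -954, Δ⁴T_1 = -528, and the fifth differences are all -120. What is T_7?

-43843

Build the table forward from the leading diagonal:
Fifth differences: -120, -120, -120, -120, -120, -120, -120
Fourth differences: -528, -648, -768, -888, -1008, -1128, -1248
Third differences: -954, -1482, -2130, -2898, -3786, -4794, -5922
Second differences: -894, -1848, -3330, -5460, -8358, -12144, -16938
First differences: -438, -1332, -3180, -6510, -11970, -20328, -32472
T: -85, -523, -1855, -5035, -11545, -23515, -43843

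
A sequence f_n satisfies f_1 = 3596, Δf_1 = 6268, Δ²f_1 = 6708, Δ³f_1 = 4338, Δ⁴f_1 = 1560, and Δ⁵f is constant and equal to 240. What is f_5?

87828

Build the table forward from the leading diagonal:
Fifth differences: 240, 240, 240, 240, 240
Fourth differences: 1560, 1800, 2040, 2280, 2520
Third differences: 4338, 5898, 7698, 9738, 12018
Second differences: 6708, 11046, 16944, 24642, 34380
First differences: 6268, 12976, 24022, 40966, 65608
f: 3596, 9864, 22840, 46862, 87828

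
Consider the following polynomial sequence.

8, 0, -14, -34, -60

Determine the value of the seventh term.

-130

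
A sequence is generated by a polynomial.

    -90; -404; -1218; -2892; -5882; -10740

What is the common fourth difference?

-96

Δ: -314, -814, -1674, -2990, -4858
Δ²: -500, -860, -1316, -1868
Δ³: -360, -456, -552
Δ⁴: -96, -96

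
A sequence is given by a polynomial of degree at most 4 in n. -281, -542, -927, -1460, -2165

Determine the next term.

-3066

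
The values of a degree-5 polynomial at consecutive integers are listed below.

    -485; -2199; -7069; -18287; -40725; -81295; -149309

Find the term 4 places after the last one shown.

-986205

Δ: -1714, -4870, -11218, -22438, -40570, -68014
Δ²: -3156, -6348, -11220, -18132, -27444
Δ³: -3192, -4872, -6912, -9312
Δ⁴: -1680, -2040, -2400
Δ⁵: -360, -360
The fifth differences are constant (-360).
-2400 − 360 = -2760;  -9312 − 2760 = -12072;  -27444 − 12072 = -39516;  -68014 − 39516 = -107530;  -149309 − 107530 = -256839
-2760 − 360 = -3120;  -12072 − 3120 = -15192;  -39516 − 15192 = -54708;  -107530 − 54708 = -162238;  -256839 − 162238 = -419077
-3120 − 360 = -3480;  -15192 − 3480 = -18672;  -54708 − 18672 = -73380;  -162238 − 73380 = -235618;  -419077 − 235618 = -654695
-3480 − 360 = -3840;  -18672 − 3840 = -22512;  -73380 − 22512 = -95892;  -235618 − 95892 = -331510;  -654695 − 331510 = -986205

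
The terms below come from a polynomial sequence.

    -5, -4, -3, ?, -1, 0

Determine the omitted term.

-2

Using the first 3 terms:
1  1
Constant first difference = 1.
Extend forward: -3 + 1 = -2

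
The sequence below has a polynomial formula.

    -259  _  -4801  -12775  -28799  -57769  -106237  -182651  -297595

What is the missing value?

Using the last 7 terms:
First differences: -7974  -16024  -28970  -48468  -76414  -114944
Second differences: -8050  -12946  -19498  -27946  -38530
Third differences: -4896  -6552  -8448  -10584
Fourth differences: -1656  -1896  -2136
Fifth differences: -240  -240
Constant fifth difference = -240.
Extend backward: -1656 + 240 = -1416;  -4896 + 1416 = -3480;  -8050 + 3480 = -4570;  -7974 + 4570 = -3404;  -4801 + 3404 = -1397

-1397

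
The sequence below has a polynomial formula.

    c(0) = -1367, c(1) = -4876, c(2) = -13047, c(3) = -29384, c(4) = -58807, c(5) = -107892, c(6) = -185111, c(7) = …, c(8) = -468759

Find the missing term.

Using the first 7 terms:
-3509  -8171  -16337  -29423  -49085  -77219
-4662  -8166  -13086  -19662  -28134
-3504  -4920  -6576  -8472
-1416  -1656  -1896
-240  -240
Constant fifth difference = -240.
Extend forward: -1896 − 240 = -2136;  -8472 − 2136 = -10608;  -28134 − 10608 = -38742;  -77219 − 38742 = -115961;  -185111 − 115961 = -301072

-301072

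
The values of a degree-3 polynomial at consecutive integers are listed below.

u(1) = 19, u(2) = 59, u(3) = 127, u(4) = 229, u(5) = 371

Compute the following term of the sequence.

Δ: 40 , 68 , 102 , 142
Δ²: 28 , 34 , 40
Δ³: 6 , 6
Constant third difference = 6, so extend:
40 + 6 = 46;  142 + 46 = 188;  371 + 188 = 559

559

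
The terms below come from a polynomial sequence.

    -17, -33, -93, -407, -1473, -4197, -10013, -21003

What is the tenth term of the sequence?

Δ: -16 , -60 , -314 , -1066 , -2724 , -5816 , -10990
Δ²: -44 , -254 , -752 , -1658 , -3092 , -5174
Δ³: -210 , -498 , -906 , -1434 , -2082
Δ⁴: -288 , -408 , -528 , -648
Δ⁵: -120 , -120 , -120
Constant fifth difference = -120, so extend:
-648 − 120 = -768;  -2082 − 768 = -2850;  -5174 − 2850 = -8024;  -10990 − 8024 = -19014;  -21003 − 19014 = -40017
-768 − 120 = -888;  -2850 − 888 = -3738;  -8024 − 3738 = -11762;  -19014 − 11762 = -30776;  -40017 − 30776 = -70793

-70793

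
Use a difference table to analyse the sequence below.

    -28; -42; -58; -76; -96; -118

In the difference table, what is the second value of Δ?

-16

D1: -14, -16, -18, -20, -22
D2: -2, -2, -2, -2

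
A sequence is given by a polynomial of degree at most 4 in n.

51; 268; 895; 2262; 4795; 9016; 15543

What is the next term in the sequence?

D1: 217, 627, 1367, 2533, 4221, 6527
D2: 410, 740, 1166, 1688, 2306
D3: 330, 426, 522, 618
D4: 96, 96, 96
Fourth differences constant at 96.
618 + 96 = 714;  2306 + 714 = 3020;  6527 + 3020 = 9547;  15543 + 9547 = 25090

25090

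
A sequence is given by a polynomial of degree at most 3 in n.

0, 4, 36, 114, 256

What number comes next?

480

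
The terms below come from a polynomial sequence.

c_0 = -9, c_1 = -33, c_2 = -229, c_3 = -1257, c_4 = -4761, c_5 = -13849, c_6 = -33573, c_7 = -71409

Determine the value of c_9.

First differences: -24, -196, -1028, -3504, -9088, -19724, -37836
Second differences: -172, -832, -2476, -5584, -10636, -18112
Third differences: -660, -1644, -3108, -5052, -7476
Fourth differences: -984, -1464, -1944, -2424
Fifth differences: -480, -480, -480
Fifth differences constant at -480.
-2424 − 480 = -2904;  -7476 − 2904 = -10380;  -18112 − 10380 = -28492;  -37836 − 28492 = -66328;  -71409 − 66328 = -137737
-2904 − 480 = -3384;  -10380 − 3384 = -13764;  -28492 − 13764 = -42256;  -66328 − 42256 = -108584;  -137737 − 108584 = -246321

-246321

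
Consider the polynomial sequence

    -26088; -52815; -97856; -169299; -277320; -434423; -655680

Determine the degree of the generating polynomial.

5

D1: -26727, -45041, -71443, -108021, -157103, -221257
D2: -18314, -26402, -36578, -49082, -64154
D3: -8088, -10176, -12504, -15072
D4: -2088, -2328, -2568
D5: -240, -240
The fifth differences are constant, so the polynomial has degree 5.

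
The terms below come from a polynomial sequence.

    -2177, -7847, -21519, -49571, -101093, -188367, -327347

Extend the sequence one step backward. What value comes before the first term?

-363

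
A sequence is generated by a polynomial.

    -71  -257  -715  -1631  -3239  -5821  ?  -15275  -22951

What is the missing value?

Using the first 6 terms:
D1: -186, -458, -916, -1608, -2582
D2: -272, -458, -692, -974
D3: -186, -234, -282
D4: -48, -48
Constant fourth difference = -48.
Extend forward: -282 − 48 = -330;  -974 − 330 = -1304;  -2582 − 1304 = -3886;  -5821 − 3886 = -9707

-9707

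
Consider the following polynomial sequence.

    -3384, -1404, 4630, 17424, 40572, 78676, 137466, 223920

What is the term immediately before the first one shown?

-3248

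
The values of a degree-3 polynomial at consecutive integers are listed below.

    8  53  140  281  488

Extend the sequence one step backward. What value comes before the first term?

-7

D1: 45  87  141  207
D2: 42  54  66
D3: 12  12
The third differences are constant at 12.
Work back: 42 − 12 = 30;  45 − 30 = 15;  8 − 15 = -7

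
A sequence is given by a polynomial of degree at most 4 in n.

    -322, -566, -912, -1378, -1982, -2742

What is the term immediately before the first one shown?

-162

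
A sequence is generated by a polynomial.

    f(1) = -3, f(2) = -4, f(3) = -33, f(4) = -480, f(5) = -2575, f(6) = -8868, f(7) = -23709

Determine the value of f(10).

-200100

D1: -1 , -29 , -447 , -2095 , -6293 , -14841
D2: -28 , -418 , -1648 , -4198 , -8548
D3: -390 , -1230 , -2550 , -4350
D4: -840 , -1320 , -1800
D5: -480 , -480
Constant fifth difference = -480, so extend:
-1800 − 480 = -2280;  -4350 − 2280 = -6630;  -8548 − 6630 = -15178;  -14841 − 15178 = -30019;  -23709 − 30019 = -53728
-2280 − 480 = -2760;  -6630 − 2760 = -9390;  -15178 − 9390 = -24568;  -30019 − 24568 = -54587;  -53728 − 54587 = -108315
-2760 − 480 = -3240;  -9390 − 3240 = -12630;  -24568 − 12630 = -37198;  -54587 − 37198 = -91785;  -108315 − 91785 = -200100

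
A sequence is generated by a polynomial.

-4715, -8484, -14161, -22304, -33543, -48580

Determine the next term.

First differences: -3769  -5677  -8143  -11239  -15037
Second differences: -1908  -2466  -3096  -3798
Third differences: -558  -630  -702
Fourth differences: -72  -72
Fourth differences constant at -72.
-702 − 72 = -774;  -3798 − 774 = -4572;  -15037 − 4572 = -19609;  -48580 − 19609 = -68189

-68189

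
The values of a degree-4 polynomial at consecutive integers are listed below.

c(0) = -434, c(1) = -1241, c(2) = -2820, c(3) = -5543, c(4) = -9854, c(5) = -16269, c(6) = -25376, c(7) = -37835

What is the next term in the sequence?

-54378

First differences: -807, -1579, -2723, -4311, -6415, -9107, -12459
Second differences: -772, -1144, -1588, -2104, -2692, -3352
Third differences: -372, -444, -516, -588, -660
Fourth differences: -72, -72, -72, -72
Fourth differences constant at -72.
-660 − 72 = -732;  -3352 − 732 = -4084;  -12459 − 4084 = -16543;  -37835 − 16543 = -54378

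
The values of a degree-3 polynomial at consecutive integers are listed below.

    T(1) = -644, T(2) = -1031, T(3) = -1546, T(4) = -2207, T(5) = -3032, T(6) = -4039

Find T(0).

-387, -515, -661, -825, -1007
-128, -146, -164, -182
-18, -18, -18
The third differences are constant at -18.
Work back: -128 + 18 = -110;  -387 + 110 = -277;  -644 + 277 = -367

-367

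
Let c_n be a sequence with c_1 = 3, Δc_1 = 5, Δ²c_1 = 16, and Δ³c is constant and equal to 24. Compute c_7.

Build the table forward from the leading diagonal:
D3: 24  24  24  24  24  24  24
D2: 16  40  64  88  112  136  160
D1: 5  21  61  125  213  325  461
c: 3  8  29  90  215  428  753

753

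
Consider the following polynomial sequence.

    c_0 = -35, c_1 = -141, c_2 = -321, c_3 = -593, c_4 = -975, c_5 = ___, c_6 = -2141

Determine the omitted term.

Using the first 5 terms:
D1: -106  -180  -272  -382
D2: -74  -92  -110
D3: -18  -18
Constant third difference = -18.
Extend forward: -110 − 18 = -128;  -382 − 128 = -510;  -975 − 510 = -1485

-1485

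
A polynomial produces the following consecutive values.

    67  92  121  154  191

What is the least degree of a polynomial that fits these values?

D1: 25, 29, 33, 37
D2: 4, 4, 4
The second differences are constant, so the polynomial has degree 2.

2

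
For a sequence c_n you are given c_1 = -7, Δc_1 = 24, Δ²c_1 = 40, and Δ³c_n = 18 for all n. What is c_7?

Build the table forward from the leading diagonal:
D3: 18, 18, 18, 18, 18, 18, 18
D2: 40, 58, 76, 94, 112, 130, 148
D1: 24, 64, 122, 198, 292, 404, 534
c: -7, 17, 81, 203, 401, 693, 1097

1097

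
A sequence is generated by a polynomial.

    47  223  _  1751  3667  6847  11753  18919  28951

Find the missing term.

Using the last 6 terms:
D1: 1916, 3180, 4906, 7166, 10032
D2: 1264, 1726, 2260, 2866
D3: 462, 534, 606
D4: 72, 72
Constant fourth difference = 72.
Extend backward: 462 − 72 = 390;  1264 − 390 = 874;  1916 − 874 = 1042;  1751 − 1042 = 709

709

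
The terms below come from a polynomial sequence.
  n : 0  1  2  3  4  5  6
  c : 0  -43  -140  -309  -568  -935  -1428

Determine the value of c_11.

Δ: -43, -97, -169, -259, -367, -493
Δ²: -54, -72, -90, -108, -126
Δ³: -18, -18, -18, -18
The third differences are constant (-18).
-126 − 18 = -144;  -493 − 144 = -637;  -1428 − 637 = -2065
-144 − 18 = -162;  -637 − 162 = -799;  -2065 − 799 = -2864
-162 − 18 = -180;  -799 − 180 = -979;  -2864 − 979 = -3843
-180 − 18 = -198;  -979 − 198 = -1177;  -3843 − 1177 = -5020
-198 − 18 = -216;  -1177 − 216 = -1393;  -5020 − 1393 = -6413

-6413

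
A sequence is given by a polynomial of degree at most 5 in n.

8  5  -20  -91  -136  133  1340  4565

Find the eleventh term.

46508

Δ: -3, -25, -71, -45, 269, 1207, 3225
Δ²: -22, -46, 26, 314, 938, 2018
Δ³: -24, 72, 288, 624, 1080
Δ⁴: 96, 216, 336, 456
Δ⁵: 120, 120, 120
Constant fifth difference = 120, so extend:
456 + 120 = 576;  1080 + 576 = 1656;  2018 + 1656 = 3674;  3225 + 3674 = 6899;  4565 + 6899 = 11464
576 + 120 = 696;  1656 + 696 = 2352;  3674 + 2352 = 6026;  6899 + 6026 = 12925;  11464 + 12925 = 24389
696 + 120 = 816;  2352 + 816 = 3168;  6026 + 3168 = 9194;  12925 + 9194 = 22119;  24389 + 22119 = 46508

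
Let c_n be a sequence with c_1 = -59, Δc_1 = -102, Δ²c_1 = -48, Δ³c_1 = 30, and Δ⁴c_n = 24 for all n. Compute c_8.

109

Build the table forward from the leading diagonal:
D4: 24  24  24  24  24  24  24  24
D3: 30  54  78  102  126  150  174  198
D2: -48  -18  36  114  216  342  492  666
D1: -102  -150  -168  -132  -18  198  540  1032
c: -59  -161  -311  -479  -611  -629  -431  109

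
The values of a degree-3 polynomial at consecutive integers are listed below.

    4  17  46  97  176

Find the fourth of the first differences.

Δ: 13, 29, 51, 79
Δ²: 16, 22, 28
Δ³: 6, 6

79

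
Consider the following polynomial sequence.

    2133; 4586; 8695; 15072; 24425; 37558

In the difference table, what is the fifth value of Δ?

13133

D1: 2453, 4109, 6377, 9353, 13133
D2: 1656, 2268, 2976, 3780
D3: 612, 708, 804
D4: 96, 96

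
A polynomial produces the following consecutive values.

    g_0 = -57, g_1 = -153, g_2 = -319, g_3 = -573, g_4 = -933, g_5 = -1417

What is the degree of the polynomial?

First differences: -96, -166, -254, -360, -484
Second differences: -70, -88, -106, -124
Third differences: -18, -18, -18
The third differences are constant, so the polynomial has degree 3.

3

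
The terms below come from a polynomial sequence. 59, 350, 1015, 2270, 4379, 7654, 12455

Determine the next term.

19190

291 , 665 , 1255 , 2109 , 3275 , 4801
374 , 590 , 854 , 1166 , 1526
216 , 264 , 312 , 360
48 , 48 , 48
Fourth differences constant at 48.
360 + 48 = 408;  1526 + 408 = 1934;  4801 + 1934 = 6735;  12455 + 6735 = 19190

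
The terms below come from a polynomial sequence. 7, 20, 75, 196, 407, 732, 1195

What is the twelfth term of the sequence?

13, 55, 121, 211, 325, 463
42, 66, 90, 114, 138
24, 24, 24, 24
Third differences constant at 24.
138 + 24 = 162;  463 + 162 = 625;  1195 + 625 = 1820
162 + 24 = 186;  625 + 186 = 811;  1820 + 811 = 2631
186 + 24 = 210;  811 + 210 = 1021;  2631 + 1021 = 3652
210 + 24 = 234;  1021 + 234 = 1255;  3652 + 1255 = 4907
234 + 24 = 258;  1255 + 258 = 1513;  4907 + 1513 = 6420

6420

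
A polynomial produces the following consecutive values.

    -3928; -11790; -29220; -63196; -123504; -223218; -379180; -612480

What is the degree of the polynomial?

-7862, -17430, -33976, -60308, -99714, -155962, -233300
-9568, -16546, -26332, -39406, -56248, -77338
-6978, -9786, -13074, -16842, -21090
-2808, -3288, -3768, -4248
-480, -480, -480
The fifth differences are constant, so the polynomial has degree 5.

5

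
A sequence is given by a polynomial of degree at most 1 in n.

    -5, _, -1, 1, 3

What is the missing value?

Using the last 3 terms:
2  2
Constant first difference = 2.
Extend backward: -1 − 2 = -3

-3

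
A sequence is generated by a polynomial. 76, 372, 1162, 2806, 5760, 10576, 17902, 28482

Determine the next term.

43156

D1: 296 , 790 , 1644 , 2954 , 4816 , 7326 , 10580
D2: 494 , 854 , 1310 , 1862 , 2510 , 3254
D3: 360 , 456 , 552 , 648 , 744
D4: 96 , 96 , 96 , 96
Constant fourth difference = 96, so extend:
744 + 96 = 840;  3254 + 840 = 4094;  10580 + 4094 = 14674;  28482 + 14674 = 43156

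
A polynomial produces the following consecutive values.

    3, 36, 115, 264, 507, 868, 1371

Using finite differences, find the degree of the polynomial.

3

Δ: 33, 79, 149, 243, 361, 503
Δ²: 46, 70, 94, 118, 142
Δ³: 24, 24, 24, 24
The third differences are constant, so the polynomial has degree 3.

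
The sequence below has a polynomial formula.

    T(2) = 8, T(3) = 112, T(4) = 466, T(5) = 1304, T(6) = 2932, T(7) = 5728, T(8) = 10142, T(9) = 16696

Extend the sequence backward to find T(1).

-8

104  354  838  1628  2796  4414  6554
250  484  790  1168  1618  2140
234  306  378  450  522
72  72  72  72
The fourth differences are constant at 72.
Work back: 234 − 72 = 162;  250 − 162 = 88;  104 − 88 = 16;  8 − 16 = -8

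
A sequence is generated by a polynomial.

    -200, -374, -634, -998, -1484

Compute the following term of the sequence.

-2110

First differences: -174  -260  -364  -486
Second differences: -86  -104  -122
Third differences: -18  -18
The third differences are constant (-18).
-122 − 18 = -140;  -486 − 140 = -626;  -1484 − 626 = -2110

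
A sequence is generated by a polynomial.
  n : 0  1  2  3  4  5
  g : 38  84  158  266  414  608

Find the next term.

46  74  108  148  194
28  34  40  46
6  6  6
Third differences constant at 6.
46 + 6 = 52;  194 + 52 = 246;  608 + 246 = 854

854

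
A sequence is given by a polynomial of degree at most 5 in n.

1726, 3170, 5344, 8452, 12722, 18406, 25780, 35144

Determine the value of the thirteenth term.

First differences: 1444, 2174, 3108, 4270, 5684, 7374, 9364
Second differences: 730, 934, 1162, 1414, 1690, 1990
Third differences: 204, 228, 252, 276, 300
Fourth differences: 24, 24, 24, 24
Fourth differences constant at 24.
300 + 24 = 324;  1990 + 324 = 2314;  9364 + 2314 = 11678;  35144 + 11678 = 46822
324 + 24 = 348;  2314 + 348 = 2662;  11678 + 2662 = 14340;  46822 + 14340 = 61162
348 + 24 = 372;  2662 + 372 = 3034;  14340 + 3034 = 17374;  61162 + 17374 = 78536
372 + 24 = 396;  3034 + 396 = 3430;  17374 + 3430 = 20804;  78536 + 20804 = 99340
396 + 24 = 420;  3430 + 420 = 3850;  20804 + 3850 = 24654;  99340 + 24654 = 123994

123994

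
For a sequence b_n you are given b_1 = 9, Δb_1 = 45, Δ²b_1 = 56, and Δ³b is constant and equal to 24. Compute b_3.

155

Build the table forward from the leading diagonal:
Δ³: 24, 24, 24
Δ²: 56, 80, 104
Δ: 45, 101, 181
b: 9, 54, 155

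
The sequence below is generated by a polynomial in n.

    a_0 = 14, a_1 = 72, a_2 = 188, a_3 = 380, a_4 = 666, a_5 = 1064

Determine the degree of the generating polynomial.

3

First differences: 58, 116, 192, 286, 398
Second differences: 58, 76, 94, 112
Third differences: 18, 18, 18
The third differences are constant, so the polynomial has degree 3.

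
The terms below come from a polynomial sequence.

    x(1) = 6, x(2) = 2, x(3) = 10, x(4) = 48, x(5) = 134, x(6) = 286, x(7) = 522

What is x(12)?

First differences: -4, 8, 38, 86, 152, 236
Second differences: 12, 30, 48, 66, 84
Third differences: 18, 18, 18, 18
Third differences constant at 18.
84 + 18 = 102;  236 + 102 = 338;  522 + 338 = 860
102 + 18 = 120;  338 + 120 = 458;  860 + 458 = 1318
120 + 18 = 138;  458 + 138 = 596;  1318 + 596 = 1914
138 + 18 = 156;  596 + 156 = 752;  1914 + 752 = 2666
156 + 18 = 174;  752 + 174 = 926;  2666 + 926 = 3592

3592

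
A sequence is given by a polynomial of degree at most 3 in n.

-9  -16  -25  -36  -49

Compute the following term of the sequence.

-64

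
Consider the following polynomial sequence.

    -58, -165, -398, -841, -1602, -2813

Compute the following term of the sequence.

Δ: -107, -233, -443, -761, -1211
Δ²: -126, -210, -318, -450
Δ³: -84, -108, -132
Δ⁴: -24, -24
Constant fourth difference = -24, so extend:
-132 − 24 = -156;  -450 − 156 = -606;  -1211 − 606 = -1817;  -2813 − 1817 = -4630

-4630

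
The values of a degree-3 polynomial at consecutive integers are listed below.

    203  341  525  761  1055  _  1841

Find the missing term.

1413

Using the first 5 terms:
138, 184, 236, 294
46, 52, 58
6, 6
Constant third difference = 6.
Extend forward: 58 + 6 = 64;  294 + 64 = 358;  1055 + 358 = 1413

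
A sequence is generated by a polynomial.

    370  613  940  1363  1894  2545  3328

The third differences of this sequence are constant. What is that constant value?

D1: 243, 327, 423, 531, 651, 783
D2: 84, 96, 108, 120, 132
D3: 12, 12, 12, 12

12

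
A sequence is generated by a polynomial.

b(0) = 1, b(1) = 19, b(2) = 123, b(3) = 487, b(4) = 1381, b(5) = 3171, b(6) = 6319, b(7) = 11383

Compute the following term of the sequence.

19017

18  104  364  894  1790  3148  5064
86  260  530  896  1358  1916
174  270  366  462  558
96  96  96  96
The fourth differences are constant (96).
558 + 96 = 654;  1916 + 654 = 2570;  5064 + 2570 = 7634;  11383 + 7634 = 19017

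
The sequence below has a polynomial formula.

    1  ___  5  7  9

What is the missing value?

3

Using the last 3 terms:
First differences: 2  2
Constant first difference = 2.
Extend backward: 5 − 2 = 3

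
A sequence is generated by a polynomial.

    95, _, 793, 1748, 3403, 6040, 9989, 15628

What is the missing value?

Using the last 6 terms:
First differences: 955  1655  2637  3949  5639
Second differences: 700  982  1312  1690
Third differences: 282  330  378
Fourth differences: 48  48
Constant fourth difference = 48.
Extend backward: 282 − 48 = 234;  700 − 234 = 466;  955 − 466 = 489;  793 − 489 = 304

304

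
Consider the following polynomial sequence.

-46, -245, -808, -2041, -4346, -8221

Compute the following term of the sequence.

-14260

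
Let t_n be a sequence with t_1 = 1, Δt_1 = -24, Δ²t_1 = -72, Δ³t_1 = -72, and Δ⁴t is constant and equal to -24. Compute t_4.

Build the table forward from the leading diagonal:
Δ⁴: -24  -24  -24  -24
Δ³: -72  -96  -120  -144
Δ²: -72  -144  -240  -360
Δ: -24  -96  -240  -480
t: 1  -23  -119  -359

-359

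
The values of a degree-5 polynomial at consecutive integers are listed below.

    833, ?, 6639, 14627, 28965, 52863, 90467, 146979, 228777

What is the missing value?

Using the last 7 terms:
7988  14338  23898  37604  56512  81798
6350  9560  13706  18908  25286
3210  4146  5202  6378
936  1056  1176
120  120
Constant fifth difference = 120.
Extend backward: 936 − 120 = 816;  3210 − 816 = 2394;  6350 − 2394 = 3956;  7988 − 3956 = 4032;  6639 − 4032 = 2607

2607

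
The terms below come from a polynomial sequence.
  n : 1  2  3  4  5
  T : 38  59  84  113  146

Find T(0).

D1: 21  25  29  33
D2: 4  4  4
The second differences are constant at 4.
Work back: 21 − 4 = 17;  38 − 17 = 21

21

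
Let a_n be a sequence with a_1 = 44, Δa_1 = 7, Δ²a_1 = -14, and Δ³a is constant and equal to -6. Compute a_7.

-244

Build the table forward from the leading diagonal:
Δ³: -6  -6  -6  -6  -6  -6  -6
Δ²: -14  -20  -26  -32  -38  -44  -50
Δ: 7  -7  -27  -53  -85  -123  -167
a: 44  51  44  17  -36  -121  -244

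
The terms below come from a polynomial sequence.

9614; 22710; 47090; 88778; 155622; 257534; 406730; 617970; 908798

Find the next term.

First differences: 13096 , 24380 , 41688 , 66844 , 101912 , 149196 , 211240 , 290828
Second differences: 11284 , 17308 , 25156 , 35068 , 47284 , 62044 , 79588
Third differences: 6024 , 7848 , 9912 , 12216 , 14760 , 17544
Fourth differences: 1824 , 2064 , 2304 , 2544 , 2784
Fifth differences: 240 , 240 , 240 , 240
Constant fifth difference = 240, so extend:
2784 + 240 = 3024;  17544 + 3024 = 20568;  79588 + 20568 = 100156;  290828 + 100156 = 390984;  908798 + 390984 = 1299782

1299782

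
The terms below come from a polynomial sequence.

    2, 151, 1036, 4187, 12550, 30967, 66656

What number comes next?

First differences: 149  885  3151  8363  18417  35689
Second differences: 736  2266  5212  10054  17272
Third differences: 1530  2946  4842  7218
Fourth differences: 1416  1896  2376
Fifth differences: 480  480
Fifth differences constant at 480.
2376 + 480 = 2856;  7218 + 2856 = 10074;  17272 + 10074 = 27346;  35689 + 27346 = 63035;  66656 + 63035 = 129691

129691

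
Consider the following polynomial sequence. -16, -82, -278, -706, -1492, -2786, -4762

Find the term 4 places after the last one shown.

-23806

-66, -196, -428, -786, -1294, -1976
-130, -232, -358, -508, -682
-102, -126, -150, -174
-24, -24, -24
Fourth differences constant at -24.
-174 − 24 = -198;  -682 − 198 = -880;  -1976 − 880 = -2856;  -4762 − 2856 = -7618
-198 − 24 = -222;  -880 − 222 = -1102;  -2856 − 1102 = -3958;  -7618 − 3958 = -11576
-222 − 24 = -246;  -1102 − 246 = -1348;  -3958 − 1348 = -5306;  -11576 − 5306 = -16882
-246 − 24 = -270;  -1348 − 270 = -1618;  -5306 − 1618 = -6924;  -16882 − 6924 = -23806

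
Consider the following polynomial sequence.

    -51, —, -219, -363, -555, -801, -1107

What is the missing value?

Using the last 5 terms:
First differences: -144  -192  -246  -306
Second differences: -48  -54  -60
Third differences: -6  -6
Constant third difference = -6.
Extend backward: -48 + 6 = -42;  -144 + 42 = -102;  -219 + 102 = -117

-117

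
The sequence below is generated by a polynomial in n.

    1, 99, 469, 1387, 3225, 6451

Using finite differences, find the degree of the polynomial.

4

First differences: 98, 370, 918, 1838, 3226
Second differences: 272, 548, 920, 1388
Third differences: 276, 372, 468
Fourth differences: 96, 96
The fourth differences are constant, so the polynomial has degree 4.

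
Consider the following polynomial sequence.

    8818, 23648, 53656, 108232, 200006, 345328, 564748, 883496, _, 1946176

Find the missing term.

1331962

Using the first 8 terms:
First differences: 14830  30008  54576  91774  145322  219420  318748
Second differences: 15178  24568  37198  53548  74098  99328
Third differences: 9390  12630  16350  20550  25230
Fourth differences: 3240  3720  4200  4680
Fifth differences: 480  480  480
Constant fifth difference = 480.
Extend forward: 4680 + 480 = 5160;  25230 + 5160 = 30390;  99328 + 30390 = 129718;  318748 + 129718 = 448466;  883496 + 448466 = 1331962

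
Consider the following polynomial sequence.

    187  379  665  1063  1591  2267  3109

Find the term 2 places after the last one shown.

Δ: 192, 286, 398, 528, 676, 842
Δ²: 94, 112, 130, 148, 166
Δ³: 18, 18, 18, 18
Third differences constant at 18.
166 + 18 = 184;  842 + 184 = 1026;  3109 + 1026 = 4135
184 + 18 = 202;  1026 + 202 = 1228;  4135 + 1228 = 5363

5363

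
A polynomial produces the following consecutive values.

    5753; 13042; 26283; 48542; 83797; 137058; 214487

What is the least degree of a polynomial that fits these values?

5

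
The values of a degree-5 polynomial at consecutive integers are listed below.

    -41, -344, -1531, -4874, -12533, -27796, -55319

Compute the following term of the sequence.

D1: -303  -1187  -3343  -7659  -15263  -27523
D2: -884  -2156  -4316  -7604  -12260
D3: -1272  -2160  -3288  -4656
D4: -888  -1128  -1368
D5: -240  -240
The fifth differences are constant (-240).
-1368 − 240 = -1608;  -4656 − 1608 = -6264;  -12260 − 6264 = -18524;  -27523 − 18524 = -46047;  -55319 − 46047 = -101366

-101366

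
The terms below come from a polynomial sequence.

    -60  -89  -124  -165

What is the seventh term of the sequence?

-324

Δ: -29, -35, -41
Δ²: -6, -6
Constant second difference = -6, so extend:
-41 − 6 = -47;  -165 − 47 = -212
-47 − 6 = -53;  -212 − 53 = -265
-53 − 6 = -59;  -265 − 59 = -324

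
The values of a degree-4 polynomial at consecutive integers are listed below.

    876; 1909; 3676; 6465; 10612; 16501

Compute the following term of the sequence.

24564

D1: 1033  1767  2789  4147  5889
D2: 734  1022  1358  1742
D3: 288  336  384
D4: 48  48
The fourth differences are constant (48).
384 + 48 = 432;  1742 + 432 = 2174;  5889 + 2174 = 8063;  16501 + 8063 = 24564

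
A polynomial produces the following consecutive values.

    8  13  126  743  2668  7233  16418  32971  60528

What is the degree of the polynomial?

5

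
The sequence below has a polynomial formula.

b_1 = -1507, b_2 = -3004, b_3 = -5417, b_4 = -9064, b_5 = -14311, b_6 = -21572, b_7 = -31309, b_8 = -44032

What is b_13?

-1497 , -2413 , -3647 , -5247 , -7261 , -9737 , -12723
-916 , -1234 , -1600 , -2014 , -2476 , -2986
-318 , -366 , -414 , -462 , -510
-48 , -48 , -48 , -48
The fourth differences are constant (-48).
-510 − 48 = -558;  -2986 − 558 = -3544;  -12723 − 3544 = -16267;  -44032 − 16267 = -60299
-558 − 48 = -606;  -3544 − 606 = -4150;  -16267 − 4150 = -20417;  -60299 − 20417 = -80716
-606 − 48 = -654;  -4150 − 654 = -4804;  -20417 − 4804 = -25221;  -80716 − 25221 = -105937
-654 − 48 = -702;  -4804 − 702 = -5506;  -25221 − 5506 = -30727;  -105937 − 30727 = -136664
-702 − 48 = -750;  -5506 − 750 = -6256;  -30727 − 6256 = -36983;  -136664 − 36983 = -173647

-173647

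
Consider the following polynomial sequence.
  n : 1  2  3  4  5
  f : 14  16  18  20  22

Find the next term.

First differences: 2  2  2  2
First differences constant at 2.
22 + 2 = 24

24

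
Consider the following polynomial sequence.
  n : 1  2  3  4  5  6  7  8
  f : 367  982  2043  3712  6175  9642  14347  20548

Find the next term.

28527

First differences: 615, 1061, 1669, 2463, 3467, 4705, 6201
Second differences: 446, 608, 794, 1004, 1238, 1496
Third differences: 162, 186, 210, 234, 258
Fourth differences: 24, 24, 24, 24
Constant fourth difference = 24, so extend:
258 + 24 = 282;  1496 + 282 = 1778;  6201 + 1778 = 7979;  20548 + 7979 = 28527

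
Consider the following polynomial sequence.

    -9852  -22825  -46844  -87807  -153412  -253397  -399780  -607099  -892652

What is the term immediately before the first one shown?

-3587

Δ: -12973  -24019  -40963  -65605  -99985  -146383  -207319  -285553
Δ²: -11046  -16944  -24642  -34380  -46398  -60936  -78234
Δ³: -5898  -7698  -9738  -12018  -14538  -17298
Δ⁴: -1800  -2040  -2280  -2520  -2760
Δ⁵: -240  -240  -240  -240
The fifth differences are constant at -240.
Work back: -1800 + 240 = -1560;  -5898 + 1560 = -4338;  -11046 + 4338 = -6708;  -12973 + 6708 = -6265;  -9852 + 6265 = -3587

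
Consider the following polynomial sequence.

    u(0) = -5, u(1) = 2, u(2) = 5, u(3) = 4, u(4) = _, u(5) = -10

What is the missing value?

-1

Using the first 4 terms:
7, 3, -1
-4, -4
Constant second difference = -4.
Extend forward: -1 − 4 = -5;  4 − 5 = -1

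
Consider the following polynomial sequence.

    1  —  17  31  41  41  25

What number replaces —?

Using the last 5 terms:
D1: 14, 10, 0, -16
D2: -4, -10, -16
D3: -6, -6
Constant third difference = -6.
Extend backward: -4 + 6 = 2;  14 − 2 = 12;  17 − 12 = 5

5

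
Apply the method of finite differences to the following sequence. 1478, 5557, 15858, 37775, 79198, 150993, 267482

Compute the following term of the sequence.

446923

D1: 4079  10301  21917  41423  71795  116489
D2: 6222  11616  19506  30372  44694
D3: 5394  7890  10866  14322
D4: 2496  2976  3456
D5: 480  480
Constant fifth difference = 480, so extend:
3456 + 480 = 3936;  14322 + 3936 = 18258;  44694 + 18258 = 62952;  116489 + 62952 = 179441;  267482 + 179441 = 446923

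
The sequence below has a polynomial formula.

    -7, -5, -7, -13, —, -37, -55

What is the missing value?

-23

Using the first 4 terms:
2, -2, -6
-4, -4
Constant second difference = -4.
Extend forward: -6 − 4 = -10;  -13 − 10 = -23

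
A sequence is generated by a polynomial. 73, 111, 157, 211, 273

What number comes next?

D1: 38, 46, 54, 62
D2: 8, 8, 8
The second differences are constant (8).
62 + 8 = 70;  273 + 70 = 343

343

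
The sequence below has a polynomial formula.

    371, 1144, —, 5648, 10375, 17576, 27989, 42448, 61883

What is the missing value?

2753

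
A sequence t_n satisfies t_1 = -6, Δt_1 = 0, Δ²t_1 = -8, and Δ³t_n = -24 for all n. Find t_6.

-326

Build the table forward from the leading diagonal:
Third differences: -24, -24, -24, -24, -24, -24
Second differences: -8, -32, -56, -80, -104, -128
First differences: 0, -8, -40, -96, -176, -280
t: -6, -6, -14, -54, -150, -326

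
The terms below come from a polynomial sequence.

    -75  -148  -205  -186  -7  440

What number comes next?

-73  -57  19  179  447
16  76  160  268
60  84  108
24  24
The fourth differences are constant (24).
108 + 24 = 132;  268 + 132 = 400;  447 + 400 = 847;  440 + 847 = 1287

1287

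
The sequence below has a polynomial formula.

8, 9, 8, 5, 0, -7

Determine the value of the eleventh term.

-72

First differences: 1, -1, -3, -5, -7
Second differences: -2, -2, -2, -2
Second differences constant at -2.
-7 − 2 = -9;  -7 − 9 = -16
-9 − 2 = -11;  -16 − 11 = -27
-11 − 2 = -13;  -27 − 13 = -40
-13 − 2 = -15;  -40 − 15 = -55
-15 − 2 = -17;  -55 − 17 = -72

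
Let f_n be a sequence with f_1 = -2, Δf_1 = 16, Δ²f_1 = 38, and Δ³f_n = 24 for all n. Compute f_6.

698

Build the table forward from the leading diagonal:
Third differences: 24, 24, 24, 24, 24, 24
Second differences: 38, 62, 86, 110, 134, 158
First differences: 16, 54, 116, 202, 312, 446
f: -2, 14, 68, 184, 386, 698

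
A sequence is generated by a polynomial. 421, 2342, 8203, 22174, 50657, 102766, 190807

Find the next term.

330758

1921, 5861, 13971, 28483, 52109, 88041
3940, 8110, 14512, 23626, 35932
4170, 6402, 9114, 12306
2232, 2712, 3192
480, 480
The fifth differences are constant (480).
3192 + 480 = 3672;  12306 + 3672 = 15978;  35932 + 15978 = 51910;  88041 + 51910 = 139951;  190807 + 139951 = 330758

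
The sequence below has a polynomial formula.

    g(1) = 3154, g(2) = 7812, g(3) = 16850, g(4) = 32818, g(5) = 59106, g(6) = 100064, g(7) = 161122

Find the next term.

248910

D1: 4658, 9038, 15968, 26288, 40958, 61058
D2: 4380, 6930, 10320, 14670, 20100
D3: 2550, 3390, 4350, 5430
D4: 840, 960, 1080
D5: 120, 120
Fifth differences constant at 120.
1080 + 120 = 1200;  5430 + 1200 = 6630;  20100 + 6630 = 26730;  61058 + 26730 = 87788;  161122 + 87788 = 248910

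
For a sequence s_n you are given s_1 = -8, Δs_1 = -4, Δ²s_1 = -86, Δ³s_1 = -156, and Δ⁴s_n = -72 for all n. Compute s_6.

Build the table forward from the leading diagonal:
Δ⁴: -72, -72, -72, -72, -72, -72
Δ³: -156, -228, -300, -372, -444, -516
Δ²: -86, -242, -470, -770, -1142, -1586
Δ: -4, -90, -332, -802, -1572, -2714
s: -8, -12, -102, -434, -1236, -2808

-2808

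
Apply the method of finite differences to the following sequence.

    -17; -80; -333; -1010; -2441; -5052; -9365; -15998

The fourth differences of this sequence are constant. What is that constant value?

Δ: -63, -253, -677, -1431, -2611, -4313, -6633
Δ²: -190, -424, -754, -1180, -1702, -2320
Δ³: -234, -330, -426, -522, -618
Δ⁴: -96, -96, -96, -96

-96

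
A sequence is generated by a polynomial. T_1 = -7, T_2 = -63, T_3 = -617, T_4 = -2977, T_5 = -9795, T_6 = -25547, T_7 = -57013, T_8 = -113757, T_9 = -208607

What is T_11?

-583137

First differences: -56  -554  -2360  -6818  -15752  -31466  -56744  -94850
Second differences: -498  -1806  -4458  -8934  -15714  -25278  -38106
Third differences: -1308  -2652  -4476  -6780  -9564  -12828
Fourth differences: -1344  -1824  -2304  -2784  -3264
Fifth differences: -480  -480  -480  -480
Fifth differences constant at -480.
-3264 − 480 = -3744;  -12828 − 3744 = -16572;  -38106 − 16572 = -54678;  -94850 − 54678 = -149528;  -208607 − 149528 = -358135
-3744 − 480 = -4224;  -16572 − 4224 = -20796;  -54678 − 20796 = -75474;  -149528 − 75474 = -225002;  -358135 − 225002 = -583137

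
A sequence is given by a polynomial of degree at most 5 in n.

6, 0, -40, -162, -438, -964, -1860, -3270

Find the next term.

First differences: -6  -40  -122  -276  -526  -896  -1410
Second differences: -34  -82  -154  -250  -370  -514
Third differences: -48  -72  -96  -120  -144
Fourth differences: -24  -24  -24  -24
Constant fourth difference = -24, so extend:
-144 − 24 = -168;  -514 − 168 = -682;  -1410 − 682 = -2092;  -3270 − 2092 = -5362

-5362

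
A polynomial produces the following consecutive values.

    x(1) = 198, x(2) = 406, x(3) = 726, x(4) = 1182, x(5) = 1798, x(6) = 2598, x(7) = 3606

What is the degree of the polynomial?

D1: 208, 320, 456, 616, 800, 1008
D2: 112, 136, 160, 184, 208
D3: 24, 24, 24, 24
The third differences are constant, so the polynomial has degree 3.

3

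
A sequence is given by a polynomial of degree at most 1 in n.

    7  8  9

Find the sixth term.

12

Δ: 1  1
First differences constant at 1.
9 + 1 = 10
10 + 1 = 11
11 + 1 = 12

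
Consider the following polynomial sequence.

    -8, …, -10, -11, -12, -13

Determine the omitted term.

-9

Using the last 4 terms:
-1  -1  -1
Constant first difference = -1.
Extend backward: -10 + 1 = -9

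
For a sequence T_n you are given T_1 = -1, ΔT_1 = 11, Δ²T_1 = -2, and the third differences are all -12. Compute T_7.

Build the table forward from the leading diagonal:
Third differences: -12  -12  -12  -12  -12  -12  -12
Second differences: -2  -14  -26  -38  -50  -62  -74
First differences: 11  9  -5  -31  -69  -119  -181
T: -1  10  19  14  -17  -86  -205

-205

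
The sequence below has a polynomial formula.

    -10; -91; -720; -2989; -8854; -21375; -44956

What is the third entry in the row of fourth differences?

-1344

D1: -81, -629, -2269, -5865, -12521, -23581
D2: -548, -1640, -3596, -6656, -11060
D3: -1092, -1956, -3060, -4404
D4: -864, -1104, -1344
D5: -240, -240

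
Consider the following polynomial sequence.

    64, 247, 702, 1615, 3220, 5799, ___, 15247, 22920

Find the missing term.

Using the first 6 terms:
Δ: 183  455  913  1605  2579
Δ²: 272  458  692  974
Δ³: 186  234  282
Δ⁴: 48  48
Constant fourth difference = 48.
Extend forward: 282 + 48 = 330;  974 + 330 = 1304;  2579 + 1304 = 3883;  5799 + 3883 = 9682

9682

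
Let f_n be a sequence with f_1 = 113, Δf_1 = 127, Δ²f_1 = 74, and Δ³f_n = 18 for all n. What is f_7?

2345

Build the table forward from the leading diagonal:
Δ³: 18  18  18  18  18  18  18
Δ²: 74  92  110  128  146  164  182
Δ: 127  201  293  403  531  677  841
f: 113  240  441  734  1137  1668  2345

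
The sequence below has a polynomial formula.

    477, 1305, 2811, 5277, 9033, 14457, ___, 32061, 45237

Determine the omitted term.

Using the first 6 terms:
First differences: 828, 1506, 2466, 3756, 5424
Second differences: 678, 960, 1290, 1668
Third differences: 282, 330, 378
Fourth differences: 48, 48
Constant fourth difference = 48.
Extend forward: 378 + 48 = 426;  1668 + 426 = 2094;  5424 + 2094 = 7518;  14457 + 7518 = 21975

21975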